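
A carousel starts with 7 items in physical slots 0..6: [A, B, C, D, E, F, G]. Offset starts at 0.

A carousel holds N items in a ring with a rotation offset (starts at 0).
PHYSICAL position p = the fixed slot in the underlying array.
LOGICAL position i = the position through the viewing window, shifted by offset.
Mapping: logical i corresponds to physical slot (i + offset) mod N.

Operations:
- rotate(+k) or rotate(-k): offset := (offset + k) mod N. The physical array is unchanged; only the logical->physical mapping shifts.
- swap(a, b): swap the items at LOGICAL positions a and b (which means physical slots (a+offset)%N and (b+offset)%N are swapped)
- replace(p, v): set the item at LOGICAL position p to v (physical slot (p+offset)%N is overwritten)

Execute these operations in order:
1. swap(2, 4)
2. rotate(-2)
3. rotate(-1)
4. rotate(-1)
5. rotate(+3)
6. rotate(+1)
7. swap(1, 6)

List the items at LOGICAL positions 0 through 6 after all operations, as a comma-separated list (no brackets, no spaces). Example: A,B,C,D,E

Answer: A,G,E,D,C,F,B

Derivation:
After op 1 (swap(2, 4)): offset=0, physical=[A,B,E,D,C,F,G], logical=[A,B,E,D,C,F,G]
After op 2 (rotate(-2)): offset=5, physical=[A,B,E,D,C,F,G], logical=[F,G,A,B,E,D,C]
After op 3 (rotate(-1)): offset=4, physical=[A,B,E,D,C,F,G], logical=[C,F,G,A,B,E,D]
After op 4 (rotate(-1)): offset=3, physical=[A,B,E,D,C,F,G], logical=[D,C,F,G,A,B,E]
After op 5 (rotate(+3)): offset=6, physical=[A,B,E,D,C,F,G], logical=[G,A,B,E,D,C,F]
After op 6 (rotate(+1)): offset=0, physical=[A,B,E,D,C,F,G], logical=[A,B,E,D,C,F,G]
After op 7 (swap(1, 6)): offset=0, physical=[A,G,E,D,C,F,B], logical=[A,G,E,D,C,F,B]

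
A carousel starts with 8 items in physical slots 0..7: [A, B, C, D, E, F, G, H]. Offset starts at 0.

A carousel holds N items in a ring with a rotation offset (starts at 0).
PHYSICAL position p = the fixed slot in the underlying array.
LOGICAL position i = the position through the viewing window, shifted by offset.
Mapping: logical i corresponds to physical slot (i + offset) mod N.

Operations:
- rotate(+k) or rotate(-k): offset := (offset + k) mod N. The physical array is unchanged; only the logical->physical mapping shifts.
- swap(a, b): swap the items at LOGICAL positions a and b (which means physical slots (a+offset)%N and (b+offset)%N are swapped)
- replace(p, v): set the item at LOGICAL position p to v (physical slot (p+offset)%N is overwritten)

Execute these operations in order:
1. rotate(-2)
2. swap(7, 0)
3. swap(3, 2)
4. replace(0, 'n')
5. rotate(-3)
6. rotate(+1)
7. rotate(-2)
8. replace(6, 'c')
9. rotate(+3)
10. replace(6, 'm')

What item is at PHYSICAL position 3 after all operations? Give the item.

After op 1 (rotate(-2)): offset=6, physical=[A,B,C,D,E,F,G,H], logical=[G,H,A,B,C,D,E,F]
After op 2 (swap(7, 0)): offset=6, physical=[A,B,C,D,E,G,F,H], logical=[F,H,A,B,C,D,E,G]
After op 3 (swap(3, 2)): offset=6, physical=[B,A,C,D,E,G,F,H], logical=[F,H,B,A,C,D,E,G]
After op 4 (replace(0, 'n')): offset=6, physical=[B,A,C,D,E,G,n,H], logical=[n,H,B,A,C,D,E,G]
After op 5 (rotate(-3)): offset=3, physical=[B,A,C,D,E,G,n,H], logical=[D,E,G,n,H,B,A,C]
After op 6 (rotate(+1)): offset=4, physical=[B,A,C,D,E,G,n,H], logical=[E,G,n,H,B,A,C,D]
After op 7 (rotate(-2)): offset=2, physical=[B,A,C,D,E,G,n,H], logical=[C,D,E,G,n,H,B,A]
After op 8 (replace(6, 'c')): offset=2, physical=[c,A,C,D,E,G,n,H], logical=[C,D,E,G,n,H,c,A]
After op 9 (rotate(+3)): offset=5, physical=[c,A,C,D,E,G,n,H], logical=[G,n,H,c,A,C,D,E]
After op 10 (replace(6, 'm')): offset=5, physical=[c,A,C,m,E,G,n,H], logical=[G,n,H,c,A,C,m,E]

Answer: m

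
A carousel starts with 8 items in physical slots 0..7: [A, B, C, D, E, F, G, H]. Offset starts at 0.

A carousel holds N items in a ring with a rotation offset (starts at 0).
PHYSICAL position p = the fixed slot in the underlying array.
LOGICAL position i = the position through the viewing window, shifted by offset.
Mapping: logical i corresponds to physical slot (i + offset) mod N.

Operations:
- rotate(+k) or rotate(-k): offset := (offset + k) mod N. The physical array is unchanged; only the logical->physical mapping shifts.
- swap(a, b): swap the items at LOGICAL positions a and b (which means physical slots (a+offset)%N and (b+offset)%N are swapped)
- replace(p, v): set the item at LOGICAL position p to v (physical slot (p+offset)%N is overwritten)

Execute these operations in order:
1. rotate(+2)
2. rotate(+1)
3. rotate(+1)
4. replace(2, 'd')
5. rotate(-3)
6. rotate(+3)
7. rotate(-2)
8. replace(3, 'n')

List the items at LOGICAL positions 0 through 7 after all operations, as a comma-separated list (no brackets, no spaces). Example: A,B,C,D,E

Answer: C,D,E,n,d,H,A,B

Derivation:
After op 1 (rotate(+2)): offset=2, physical=[A,B,C,D,E,F,G,H], logical=[C,D,E,F,G,H,A,B]
After op 2 (rotate(+1)): offset=3, physical=[A,B,C,D,E,F,G,H], logical=[D,E,F,G,H,A,B,C]
After op 3 (rotate(+1)): offset=4, physical=[A,B,C,D,E,F,G,H], logical=[E,F,G,H,A,B,C,D]
After op 4 (replace(2, 'd')): offset=4, physical=[A,B,C,D,E,F,d,H], logical=[E,F,d,H,A,B,C,D]
After op 5 (rotate(-3)): offset=1, physical=[A,B,C,D,E,F,d,H], logical=[B,C,D,E,F,d,H,A]
After op 6 (rotate(+3)): offset=4, physical=[A,B,C,D,E,F,d,H], logical=[E,F,d,H,A,B,C,D]
After op 7 (rotate(-2)): offset=2, physical=[A,B,C,D,E,F,d,H], logical=[C,D,E,F,d,H,A,B]
After op 8 (replace(3, 'n')): offset=2, physical=[A,B,C,D,E,n,d,H], logical=[C,D,E,n,d,H,A,B]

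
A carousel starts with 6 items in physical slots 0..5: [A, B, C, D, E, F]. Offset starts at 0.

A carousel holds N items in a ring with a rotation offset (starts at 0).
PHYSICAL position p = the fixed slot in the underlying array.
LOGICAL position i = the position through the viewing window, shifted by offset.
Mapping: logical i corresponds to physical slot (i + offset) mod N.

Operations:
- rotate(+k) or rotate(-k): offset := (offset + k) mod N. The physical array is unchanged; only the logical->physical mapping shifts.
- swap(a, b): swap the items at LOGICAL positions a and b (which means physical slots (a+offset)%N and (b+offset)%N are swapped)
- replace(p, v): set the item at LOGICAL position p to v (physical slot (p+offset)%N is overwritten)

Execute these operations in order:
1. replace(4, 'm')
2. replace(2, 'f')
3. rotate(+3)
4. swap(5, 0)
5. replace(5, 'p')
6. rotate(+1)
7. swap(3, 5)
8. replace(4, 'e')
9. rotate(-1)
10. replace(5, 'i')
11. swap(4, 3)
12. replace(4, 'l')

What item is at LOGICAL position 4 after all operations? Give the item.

After op 1 (replace(4, 'm')): offset=0, physical=[A,B,C,D,m,F], logical=[A,B,C,D,m,F]
After op 2 (replace(2, 'f')): offset=0, physical=[A,B,f,D,m,F], logical=[A,B,f,D,m,F]
After op 3 (rotate(+3)): offset=3, physical=[A,B,f,D,m,F], logical=[D,m,F,A,B,f]
After op 4 (swap(5, 0)): offset=3, physical=[A,B,D,f,m,F], logical=[f,m,F,A,B,D]
After op 5 (replace(5, 'p')): offset=3, physical=[A,B,p,f,m,F], logical=[f,m,F,A,B,p]
After op 6 (rotate(+1)): offset=4, physical=[A,B,p,f,m,F], logical=[m,F,A,B,p,f]
After op 7 (swap(3, 5)): offset=4, physical=[A,f,p,B,m,F], logical=[m,F,A,f,p,B]
After op 8 (replace(4, 'e')): offset=4, physical=[A,f,e,B,m,F], logical=[m,F,A,f,e,B]
After op 9 (rotate(-1)): offset=3, physical=[A,f,e,B,m,F], logical=[B,m,F,A,f,e]
After op 10 (replace(5, 'i')): offset=3, physical=[A,f,i,B,m,F], logical=[B,m,F,A,f,i]
After op 11 (swap(4, 3)): offset=3, physical=[f,A,i,B,m,F], logical=[B,m,F,f,A,i]
After op 12 (replace(4, 'l')): offset=3, physical=[f,l,i,B,m,F], logical=[B,m,F,f,l,i]

Answer: l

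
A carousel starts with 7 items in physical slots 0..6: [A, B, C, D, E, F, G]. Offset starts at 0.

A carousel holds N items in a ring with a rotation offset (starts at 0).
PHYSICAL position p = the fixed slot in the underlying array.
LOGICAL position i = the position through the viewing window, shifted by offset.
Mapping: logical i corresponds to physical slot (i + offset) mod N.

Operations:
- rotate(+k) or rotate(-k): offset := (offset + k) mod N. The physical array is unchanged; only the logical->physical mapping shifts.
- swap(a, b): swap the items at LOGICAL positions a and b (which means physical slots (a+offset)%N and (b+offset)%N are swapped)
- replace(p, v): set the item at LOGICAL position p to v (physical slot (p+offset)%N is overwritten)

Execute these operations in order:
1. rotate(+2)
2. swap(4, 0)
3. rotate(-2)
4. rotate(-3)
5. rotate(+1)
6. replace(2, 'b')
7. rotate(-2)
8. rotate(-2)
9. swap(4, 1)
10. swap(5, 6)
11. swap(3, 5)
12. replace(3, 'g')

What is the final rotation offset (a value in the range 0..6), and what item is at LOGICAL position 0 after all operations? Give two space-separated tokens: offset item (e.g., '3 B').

After op 1 (rotate(+2)): offset=2, physical=[A,B,C,D,E,F,G], logical=[C,D,E,F,G,A,B]
After op 2 (swap(4, 0)): offset=2, physical=[A,B,G,D,E,F,C], logical=[G,D,E,F,C,A,B]
After op 3 (rotate(-2)): offset=0, physical=[A,B,G,D,E,F,C], logical=[A,B,G,D,E,F,C]
After op 4 (rotate(-3)): offset=4, physical=[A,B,G,D,E,F,C], logical=[E,F,C,A,B,G,D]
After op 5 (rotate(+1)): offset=5, physical=[A,B,G,D,E,F,C], logical=[F,C,A,B,G,D,E]
After op 6 (replace(2, 'b')): offset=5, physical=[b,B,G,D,E,F,C], logical=[F,C,b,B,G,D,E]
After op 7 (rotate(-2)): offset=3, physical=[b,B,G,D,E,F,C], logical=[D,E,F,C,b,B,G]
After op 8 (rotate(-2)): offset=1, physical=[b,B,G,D,E,F,C], logical=[B,G,D,E,F,C,b]
After op 9 (swap(4, 1)): offset=1, physical=[b,B,F,D,E,G,C], logical=[B,F,D,E,G,C,b]
After op 10 (swap(5, 6)): offset=1, physical=[C,B,F,D,E,G,b], logical=[B,F,D,E,G,b,C]
After op 11 (swap(3, 5)): offset=1, physical=[C,B,F,D,b,G,E], logical=[B,F,D,b,G,E,C]
After op 12 (replace(3, 'g')): offset=1, physical=[C,B,F,D,g,G,E], logical=[B,F,D,g,G,E,C]

Answer: 1 B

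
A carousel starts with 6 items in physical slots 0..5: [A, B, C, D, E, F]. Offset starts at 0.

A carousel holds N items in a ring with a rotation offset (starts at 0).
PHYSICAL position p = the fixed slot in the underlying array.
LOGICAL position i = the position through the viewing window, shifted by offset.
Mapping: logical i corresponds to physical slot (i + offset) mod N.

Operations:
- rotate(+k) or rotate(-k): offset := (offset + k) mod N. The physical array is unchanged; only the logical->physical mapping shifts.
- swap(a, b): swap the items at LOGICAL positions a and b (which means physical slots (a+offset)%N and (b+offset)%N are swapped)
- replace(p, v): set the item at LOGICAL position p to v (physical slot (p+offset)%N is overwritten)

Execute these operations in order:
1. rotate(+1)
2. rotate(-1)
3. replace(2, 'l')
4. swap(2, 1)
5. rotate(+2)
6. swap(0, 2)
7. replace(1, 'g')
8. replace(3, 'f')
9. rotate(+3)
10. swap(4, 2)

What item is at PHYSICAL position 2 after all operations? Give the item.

After op 1 (rotate(+1)): offset=1, physical=[A,B,C,D,E,F], logical=[B,C,D,E,F,A]
After op 2 (rotate(-1)): offset=0, physical=[A,B,C,D,E,F], logical=[A,B,C,D,E,F]
After op 3 (replace(2, 'l')): offset=0, physical=[A,B,l,D,E,F], logical=[A,B,l,D,E,F]
After op 4 (swap(2, 1)): offset=0, physical=[A,l,B,D,E,F], logical=[A,l,B,D,E,F]
After op 5 (rotate(+2)): offset=2, physical=[A,l,B,D,E,F], logical=[B,D,E,F,A,l]
After op 6 (swap(0, 2)): offset=2, physical=[A,l,E,D,B,F], logical=[E,D,B,F,A,l]
After op 7 (replace(1, 'g')): offset=2, physical=[A,l,E,g,B,F], logical=[E,g,B,F,A,l]
After op 8 (replace(3, 'f')): offset=2, physical=[A,l,E,g,B,f], logical=[E,g,B,f,A,l]
After op 9 (rotate(+3)): offset=5, physical=[A,l,E,g,B,f], logical=[f,A,l,E,g,B]
After op 10 (swap(4, 2)): offset=5, physical=[A,g,E,l,B,f], logical=[f,A,g,E,l,B]

Answer: E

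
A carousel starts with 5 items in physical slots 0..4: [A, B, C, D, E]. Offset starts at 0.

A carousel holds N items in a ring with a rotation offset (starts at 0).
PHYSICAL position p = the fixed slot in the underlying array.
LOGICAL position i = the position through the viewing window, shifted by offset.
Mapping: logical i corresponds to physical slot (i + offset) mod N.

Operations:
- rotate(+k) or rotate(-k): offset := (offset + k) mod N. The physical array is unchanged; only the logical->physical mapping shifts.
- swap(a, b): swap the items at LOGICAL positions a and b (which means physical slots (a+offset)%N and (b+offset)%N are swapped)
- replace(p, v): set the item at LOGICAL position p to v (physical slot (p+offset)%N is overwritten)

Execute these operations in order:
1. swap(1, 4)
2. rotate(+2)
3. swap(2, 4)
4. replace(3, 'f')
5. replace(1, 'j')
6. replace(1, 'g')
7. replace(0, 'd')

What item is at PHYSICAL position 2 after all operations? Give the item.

After op 1 (swap(1, 4)): offset=0, physical=[A,E,C,D,B], logical=[A,E,C,D,B]
After op 2 (rotate(+2)): offset=2, physical=[A,E,C,D,B], logical=[C,D,B,A,E]
After op 3 (swap(2, 4)): offset=2, physical=[A,B,C,D,E], logical=[C,D,E,A,B]
After op 4 (replace(3, 'f')): offset=2, physical=[f,B,C,D,E], logical=[C,D,E,f,B]
After op 5 (replace(1, 'j')): offset=2, physical=[f,B,C,j,E], logical=[C,j,E,f,B]
After op 6 (replace(1, 'g')): offset=2, physical=[f,B,C,g,E], logical=[C,g,E,f,B]
After op 7 (replace(0, 'd')): offset=2, physical=[f,B,d,g,E], logical=[d,g,E,f,B]

Answer: d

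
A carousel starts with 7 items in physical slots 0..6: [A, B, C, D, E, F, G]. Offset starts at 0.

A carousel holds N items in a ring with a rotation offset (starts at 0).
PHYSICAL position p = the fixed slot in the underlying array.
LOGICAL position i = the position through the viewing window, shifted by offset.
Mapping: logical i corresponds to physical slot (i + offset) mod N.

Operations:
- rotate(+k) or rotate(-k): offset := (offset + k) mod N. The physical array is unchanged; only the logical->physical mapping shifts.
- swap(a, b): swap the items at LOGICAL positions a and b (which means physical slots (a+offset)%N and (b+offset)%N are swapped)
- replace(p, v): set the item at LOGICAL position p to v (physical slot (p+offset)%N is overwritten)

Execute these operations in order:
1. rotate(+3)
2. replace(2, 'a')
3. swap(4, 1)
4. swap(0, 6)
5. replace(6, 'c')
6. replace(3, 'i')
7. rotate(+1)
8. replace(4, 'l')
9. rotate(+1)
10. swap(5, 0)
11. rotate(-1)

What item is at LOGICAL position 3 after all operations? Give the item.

After op 1 (rotate(+3)): offset=3, physical=[A,B,C,D,E,F,G], logical=[D,E,F,G,A,B,C]
After op 2 (replace(2, 'a')): offset=3, physical=[A,B,C,D,E,a,G], logical=[D,E,a,G,A,B,C]
After op 3 (swap(4, 1)): offset=3, physical=[E,B,C,D,A,a,G], logical=[D,A,a,G,E,B,C]
After op 4 (swap(0, 6)): offset=3, physical=[E,B,D,C,A,a,G], logical=[C,A,a,G,E,B,D]
After op 5 (replace(6, 'c')): offset=3, physical=[E,B,c,C,A,a,G], logical=[C,A,a,G,E,B,c]
After op 6 (replace(3, 'i')): offset=3, physical=[E,B,c,C,A,a,i], logical=[C,A,a,i,E,B,c]
After op 7 (rotate(+1)): offset=4, physical=[E,B,c,C,A,a,i], logical=[A,a,i,E,B,c,C]
After op 8 (replace(4, 'l')): offset=4, physical=[E,l,c,C,A,a,i], logical=[A,a,i,E,l,c,C]
After op 9 (rotate(+1)): offset=5, physical=[E,l,c,C,A,a,i], logical=[a,i,E,l,c,C,A]
After op 10 (swap(5, 0)): offset=5, physical=[E,l,c,a,A,C,i], logical=[C,i,E,l,c,a,A]
After op 11 (rotate(-1)): offset=4, physical=[E,l,c,a,A,C,i], logical=[A,C,i,E,l,c,a]

Answer: E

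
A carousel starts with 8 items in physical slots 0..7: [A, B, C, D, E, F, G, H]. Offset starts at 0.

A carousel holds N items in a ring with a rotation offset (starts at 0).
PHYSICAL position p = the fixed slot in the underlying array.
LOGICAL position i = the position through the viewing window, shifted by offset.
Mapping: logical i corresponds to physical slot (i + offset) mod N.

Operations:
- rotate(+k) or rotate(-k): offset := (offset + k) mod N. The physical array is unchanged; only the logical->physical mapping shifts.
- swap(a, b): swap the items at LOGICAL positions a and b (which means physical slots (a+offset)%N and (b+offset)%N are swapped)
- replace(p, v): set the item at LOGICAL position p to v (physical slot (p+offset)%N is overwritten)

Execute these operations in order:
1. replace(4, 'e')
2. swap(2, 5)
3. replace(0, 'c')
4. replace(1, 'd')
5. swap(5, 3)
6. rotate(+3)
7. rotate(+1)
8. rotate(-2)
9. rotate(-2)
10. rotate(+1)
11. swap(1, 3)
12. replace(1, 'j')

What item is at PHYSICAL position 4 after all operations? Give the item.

Answer: F

Derivation:
After op 1 (replace(4, 'e')): offset=0, physical=[A,B,C,D,e,F,G,H], logical=[A,B,C,D,e,F,G,H]
After op 2 (swap(2, 5)): offset=0, physical=[A,B,F,D,e,C,G,H], logical=[A,B,F,D,e,C,G,H]
After op 3 (replace(0, 'c')): offset=0, physical=[c,B,F,D,e,C,G,H], logical=[c,B,F,D,e,C,G,H]
After op 4 (replace(1, 'd')): offset=0, physical=[c,d,F,D,e,C,G,H], logical=[c,d,F,D,e,C,G,H]
After op 5 (swap(5, 3)): offset=0, physical=[c,d,F,C,e,D,G,H], logical=[c,d,F,C,e,D,G,H]
After op 6 (rotate(+3)): offset=3, physical=[c,d,F,C,e,D,G,H], logical=[C,e,D,G,H,c,d,F]
After op 7 (rotate(+1)): offset=4, physical=[c,d,F,C,e,D,G,H], logical=[e,D,G,H,c,d,F,C]
After op 8 (rotate(-2)): offset=2, physical=[c,d,F,C,e,D,G,H], logical=[F,C,e,D,G,H,c,d]
After op 9 (rotate(-2)): offset=0, physical=[c,d,F,C,e,D,G,H], logical=[c,d,F,C,e,D,G,H]
After op 10 (rotate(+1)): offset=1, physical=[c,d,F,C,e,D,G,H], logical=[d,F,C,e,D,G,H,c]
After op 11 (swap(1, 3)): offset=1, physical=[c,d,e,C,F,D,G,H], logical=[d,e,C,F,D,G,H,c]
After op 12 (replace(1, 'j')): offset=1, physical=[c,d,j,C,F,D,G,H], logical=[d,j,C,F,D,G,H,c]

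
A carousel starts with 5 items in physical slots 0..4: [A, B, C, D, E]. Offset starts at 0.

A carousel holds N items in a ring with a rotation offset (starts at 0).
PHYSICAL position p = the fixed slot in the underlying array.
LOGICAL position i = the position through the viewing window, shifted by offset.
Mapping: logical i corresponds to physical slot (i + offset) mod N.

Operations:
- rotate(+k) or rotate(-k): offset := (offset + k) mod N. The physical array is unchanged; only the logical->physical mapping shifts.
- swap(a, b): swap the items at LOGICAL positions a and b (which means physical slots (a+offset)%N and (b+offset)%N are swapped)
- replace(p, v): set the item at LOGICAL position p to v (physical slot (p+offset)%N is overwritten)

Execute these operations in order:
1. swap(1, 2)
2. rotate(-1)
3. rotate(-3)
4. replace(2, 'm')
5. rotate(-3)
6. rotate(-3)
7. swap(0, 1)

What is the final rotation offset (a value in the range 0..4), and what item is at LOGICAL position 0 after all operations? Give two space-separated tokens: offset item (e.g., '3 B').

After op 1 (swap(1, 2)): offset=0, physical=[A,C,B,D,E], logical=[A,C,B,D,E]
After op 2 (rotate(-1)): offset=4, physical=[A,C,B,D,E], logical=[E,A,C,B,D]
After op 3 (rotate(-3)): offset=1, physical=[A,C,B,D,E], logical=[C,B,D,E,A]
After op 4 (replace(2, 'm')): offset=1, physical=[A,C,B,m,E], logical=[C,B,m,E,A]
After op 5 (rotate(-3)): offset=3, physical=[A,C,B,m,E], logical=[m,E,A,C,B]
After op 6 (rotate(-3)): offset=0, physical=[A,C,B,m,E], logical=[A,C,B,m,E]
After op 7 (swap(0, 1)): offset=0, physical=[C,A,B,m,E], logical=[C,A,B,m,E]

Answer: 0 C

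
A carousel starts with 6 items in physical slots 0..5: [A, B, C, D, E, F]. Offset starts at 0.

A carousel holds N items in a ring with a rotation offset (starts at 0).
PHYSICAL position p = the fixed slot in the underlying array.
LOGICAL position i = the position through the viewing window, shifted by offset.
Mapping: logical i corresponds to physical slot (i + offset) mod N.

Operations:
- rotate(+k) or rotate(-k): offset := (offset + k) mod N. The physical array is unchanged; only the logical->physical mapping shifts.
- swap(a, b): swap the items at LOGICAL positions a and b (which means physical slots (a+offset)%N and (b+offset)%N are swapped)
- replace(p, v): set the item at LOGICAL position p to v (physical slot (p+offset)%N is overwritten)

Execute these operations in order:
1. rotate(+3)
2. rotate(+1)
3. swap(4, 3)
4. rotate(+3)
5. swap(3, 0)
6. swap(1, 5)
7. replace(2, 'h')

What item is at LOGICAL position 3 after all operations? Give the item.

After op 1 (rotate(+3)): offset=3, physical=[A,B,C,D,E,F], logical=[D,E,F,A,B,C]
After op 2 (rotate(+1)): offset=4, physical=[A,B,C,D,E,F], logical=[E,F,A,B,C,D]
After op 3 (swap(4, 3)): offset=4, physical=[A,C,B,D,E,F], logical=[E,F,A,C,B,D]
After op 4 (rotate(+3)): offset=1, physical=[A,C,B,D,E,F], logical=[C,B,D,E,F,A]
After op 5 (swap(3, 0)): offset=1, physical=[A,E,B,D,C,F], logical=[E,B,D,C,F,A]
After op 6 (swap(1, 5)): offset=1, physical=[B,E,A,D,C,F], logical=[E,A,D,C,F,B]
After op 7 (replace(2, 'h')): offset=1, physical=[B,E,A,h,C,F], logical=[E,A,h,C,F,B]

Answer: C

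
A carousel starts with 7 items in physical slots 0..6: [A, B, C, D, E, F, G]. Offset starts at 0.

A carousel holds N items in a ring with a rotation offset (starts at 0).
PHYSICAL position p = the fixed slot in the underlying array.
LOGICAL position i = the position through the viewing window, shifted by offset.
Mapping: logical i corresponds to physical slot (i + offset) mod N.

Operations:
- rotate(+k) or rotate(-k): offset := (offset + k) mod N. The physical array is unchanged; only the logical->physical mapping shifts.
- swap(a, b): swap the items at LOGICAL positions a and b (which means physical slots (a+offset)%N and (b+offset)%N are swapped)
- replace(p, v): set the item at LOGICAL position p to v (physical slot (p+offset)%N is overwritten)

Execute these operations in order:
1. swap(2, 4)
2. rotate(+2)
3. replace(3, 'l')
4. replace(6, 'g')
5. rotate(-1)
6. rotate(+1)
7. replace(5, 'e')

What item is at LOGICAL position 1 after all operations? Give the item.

After op 1 (swap(2, 4)): offset=0, physical=[A,B,E,D,C,F,G], logical=[A,B,E,D,C,F,G]
After op 2 (rotate(+2)): offset=2, physical=[A,B,E,D,C,F,G], logical=[E,D,C,F,G,A,B]
After op 3 (replace(3, 'l')): offset=2, physical=[A,B,E,D,C,l,G], logical=[E,D,C,l,G,A,B]
After op 4 (replace(6, 'g')): offset=2, physical=[A,g,E,D,C,l,G], logical=[E,D,C,l,G,A,g]
After op 5 (rotate(-1)): offset=1, physical=[A,g,E,D,C,l,G], logical=[g,E,D,C,l,G,A]
After op 6 (rotate(+1)): offset=2, physical=[A,g,E,D,C,l,G], logical=[E,D,C,l,G,A,g]
After op 7 (replace(5, 'e')): offset=2, physical=[e,g,E,D,C,l,G], logical=[E,D,C,l,G,e,g]

Answer: D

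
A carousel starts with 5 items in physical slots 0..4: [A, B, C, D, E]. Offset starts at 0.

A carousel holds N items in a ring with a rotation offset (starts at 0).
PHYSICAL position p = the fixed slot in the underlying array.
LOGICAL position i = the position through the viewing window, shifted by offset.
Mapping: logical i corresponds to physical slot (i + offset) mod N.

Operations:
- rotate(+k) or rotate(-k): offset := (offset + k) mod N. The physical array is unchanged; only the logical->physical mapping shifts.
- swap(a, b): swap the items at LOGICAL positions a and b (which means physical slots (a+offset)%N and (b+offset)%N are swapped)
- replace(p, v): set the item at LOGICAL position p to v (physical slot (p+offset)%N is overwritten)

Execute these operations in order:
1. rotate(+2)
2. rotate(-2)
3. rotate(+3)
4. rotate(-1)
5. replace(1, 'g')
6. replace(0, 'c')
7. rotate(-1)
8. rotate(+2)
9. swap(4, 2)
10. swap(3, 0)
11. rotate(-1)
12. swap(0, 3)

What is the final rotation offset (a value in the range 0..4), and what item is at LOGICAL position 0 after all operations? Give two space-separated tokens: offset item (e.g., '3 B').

After op 1 (rotate(+2)): offset=2, physical=[A,B,C,D,E], logical=[C,D,E,A,B]
After op 2 (rotate(-2)): offset=0, physical=[A,B,C,D,E], logical=[A,B,C,D,E]
After op 3 (rotate(+3)): offset=3, physical=[A,B,C,D,E], logical=[D,E,A,B,C]
After op 4 (rotate(-1)): offset=2, physical=[A,B,C,D,E], logical=[C,D,E,A,B]
After op 5 (replace(1, 'g')): offset=2, physical=[A,B,C,g,E], logical=[C,g,E,A,B]
After op 6 (replace(0, 'c')): offset=2, physical=[A,B,c,g,E], logical=[c,g,E,A,B]
After op 7 (rotate(-1)): offset=1, physical=[A,B,c,g,E], logical=[B,c,g,E,A]
After op 8 (rotate(+2)): offset=3, physical=[A,B,c,g,E], logical=[g,E,A,B,c]
After op 9 (swap(4, 2)): offset=3, physical=[c,B,A,g,E], logical=[g,E,c,B,A]
After op 10 (swap(3, 0)): offset=3, physical=[c,g,A,B,E], logical=[B,E,c,g,A]
After op 11 (rotate(-1)): offset=2, physical=[c,g,A,B,E], logical=[A,B,E,c,g]
After op 12 (swap(0, 3)): offset=2, physical=[A,g,c,B,E], logical=[c,B,E,A,g]

Answer: 2 c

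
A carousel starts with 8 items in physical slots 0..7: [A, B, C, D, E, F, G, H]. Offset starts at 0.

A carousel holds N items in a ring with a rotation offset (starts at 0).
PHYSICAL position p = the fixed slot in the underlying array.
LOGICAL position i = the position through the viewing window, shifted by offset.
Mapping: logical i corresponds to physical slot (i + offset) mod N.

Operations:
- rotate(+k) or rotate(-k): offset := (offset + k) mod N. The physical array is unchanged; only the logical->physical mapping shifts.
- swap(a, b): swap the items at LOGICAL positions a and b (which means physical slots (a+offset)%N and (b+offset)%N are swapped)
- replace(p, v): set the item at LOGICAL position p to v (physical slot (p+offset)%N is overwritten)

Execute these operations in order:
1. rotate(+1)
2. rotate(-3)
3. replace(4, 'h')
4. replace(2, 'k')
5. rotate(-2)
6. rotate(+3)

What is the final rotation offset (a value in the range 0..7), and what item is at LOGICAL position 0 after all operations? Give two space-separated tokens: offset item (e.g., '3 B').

After op 1 (rotate(+1)): offset=1, physical=[A,B,C,D,E,F,G,H], logical=[B,C,D,E,F,G,H,A]
After op 2 (rotate(-3)): offset=6, physical=[A,B,C,D,E,F,G,H], logical=[G,H,A,B,C,D,E,F]
After op 3 (replace(4, 'h')): offset=6, physical=[A,B,h,D,E,F,G,H], logical=[G,H,A,B,h,D,E,F]
After op 4 (replace(2, 'k')): offset=6, physical=[k,B,h,D,E,F,G,H], logical=[G,H,k,B,h,D,E,F]
After op 5 (rotate(-2)): offset=4, physical=[k,B,h,D,E,F,G,H], logical=[E,F,G,H,k,B,h,D]
After op 6 (rotate(+3)): offset=7, physical=[k,B,h,D,E,F,G,H], logical=[H,k,B,h,D,E,F,G]

Answer: 7 H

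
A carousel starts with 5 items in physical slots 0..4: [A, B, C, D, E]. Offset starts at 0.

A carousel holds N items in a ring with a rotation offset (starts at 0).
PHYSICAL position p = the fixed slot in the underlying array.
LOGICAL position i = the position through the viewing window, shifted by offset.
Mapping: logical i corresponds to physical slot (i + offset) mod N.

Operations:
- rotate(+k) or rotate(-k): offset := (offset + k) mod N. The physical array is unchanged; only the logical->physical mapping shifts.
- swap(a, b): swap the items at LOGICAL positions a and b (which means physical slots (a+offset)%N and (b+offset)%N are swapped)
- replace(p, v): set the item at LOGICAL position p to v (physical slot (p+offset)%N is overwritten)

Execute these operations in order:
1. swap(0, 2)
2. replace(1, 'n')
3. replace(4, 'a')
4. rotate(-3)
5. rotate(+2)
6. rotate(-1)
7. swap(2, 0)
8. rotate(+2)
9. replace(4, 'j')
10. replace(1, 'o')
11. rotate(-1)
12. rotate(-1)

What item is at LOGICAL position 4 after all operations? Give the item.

Answer: A

Derivation:
After op 1 (swap(0, 2)): offset=0, physical=[C,B,A,D,E], logical=[C,B,A,D,E]
After op 2 (replace(1, 'n')): offset=0, physical=[C,n,A,D,E], logical=[C,n,A,D,E]
After op 3 (replace(4, 'a')): offset=0, physical=[C,n,A,D,a], logical=[C,n,A,D,a]
After op 4 (rotate(-3)): offset=2, physical=[C,n,A,D,a], logical=[A,D,a,C,n]
After op 5 (rotate(+2)): offset=4, physical=[C,n,A,D,a], logical=[a,C,n,A,D]
After op 6 (rotate(-1)): offset=3, physical=[C,n,A,D,a], logical=[D,a,C,n,A]
After op 7 (swap(2, 0)): offset=3, physical=[D,n,A,C,a], logical=[C,a,D,n,A]
After op 8 (rotate(+2)): offset=0, physical=[D,n,A,C,a], logical=[D,n,A,C,a]
After op 9 (replace(4, 'j')): offset=0, physical=[D,n,A,C,j], logical=[D,n,A,C,j]
After op 10 (replace(1, 'o')): offset=0, physical=[D,o,A,C,j], logical=[D,o,A,C,j]
After op 11 (rotate(-1)): offset=4, physical=[D,o,A,C,j], logical=[j,D,o,A,C]
After op 12 (rotate(-1)): offset=3, physical=[D,o,A,C,j], logical=[C,j,D,o,A]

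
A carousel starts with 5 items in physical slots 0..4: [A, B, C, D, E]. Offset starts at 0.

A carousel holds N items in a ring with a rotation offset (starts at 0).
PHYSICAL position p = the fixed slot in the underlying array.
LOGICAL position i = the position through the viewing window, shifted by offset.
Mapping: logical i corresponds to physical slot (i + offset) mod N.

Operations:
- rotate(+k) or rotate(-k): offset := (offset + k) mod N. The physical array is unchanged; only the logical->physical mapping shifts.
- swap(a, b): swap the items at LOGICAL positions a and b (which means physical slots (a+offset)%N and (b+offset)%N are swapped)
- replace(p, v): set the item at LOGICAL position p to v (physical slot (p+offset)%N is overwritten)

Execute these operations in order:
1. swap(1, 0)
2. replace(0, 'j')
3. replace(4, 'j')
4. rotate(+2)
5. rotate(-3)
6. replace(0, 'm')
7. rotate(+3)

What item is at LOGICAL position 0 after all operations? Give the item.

After op 1 (swap(1, 0)): offset=0, physical=[B,A,C,D,E], logical=[B,A,C,D,E]
After op 2 (replace(0, 'j')): offset=0, physical=[j,A,C,D,E], logical=[j,A,C,D,E]
After op 3 (replace(4, 'j')): offset=0, physical=[j,A,C,D,j], logical=[j,A,C,D,j]
After op 4 (rotate(+2)): offset=2, physical=[j,A,C,D,j], logical=[C,D,j,j,A]
After op 5 (rotate(-3)): offset=4, physical=[j,A,C,D,j], logical=[j,j,A,C,D]
After op 6 (replace(0, 'm')): offset=4, physical=[j,A,C,D,m], logical=[m,j,A,C,D]
After op 7 (rotate(+3)): offset=2, physical=[j,A,C,D,m], logical=[C,D,m,j,A]

Answer: C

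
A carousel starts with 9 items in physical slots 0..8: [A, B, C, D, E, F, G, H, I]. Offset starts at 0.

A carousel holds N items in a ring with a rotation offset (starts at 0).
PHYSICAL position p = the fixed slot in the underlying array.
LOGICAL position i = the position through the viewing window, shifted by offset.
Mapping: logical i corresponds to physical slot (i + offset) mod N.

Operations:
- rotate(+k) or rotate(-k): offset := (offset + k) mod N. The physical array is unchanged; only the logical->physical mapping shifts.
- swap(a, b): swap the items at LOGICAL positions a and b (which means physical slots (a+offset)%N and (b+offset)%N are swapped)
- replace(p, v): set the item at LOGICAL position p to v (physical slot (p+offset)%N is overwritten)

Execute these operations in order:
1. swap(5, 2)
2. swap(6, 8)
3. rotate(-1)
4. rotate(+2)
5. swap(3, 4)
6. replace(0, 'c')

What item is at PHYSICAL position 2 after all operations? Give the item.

After op 1 (swap(5, 2)): offset=0, physical=[A,B,F,D,E,C,G,H,I], logical=[A,B,F,D,E,C,G,H,I]
After op 2 (swap(6, 8)): offset=0, physical=[A,B,F,D,E,C,I,H,G], logical=[A,B,F,D,E,C,I,H,G]
After op 3 (rotate(-1)): offset=8, physical=[A,B,F,D,E,C,I,H,G], logical=[G,A,B,F,D,E,C,I,H]
After op 4 (rotate(+2)): offset=1, physical=[A,B,F,D,E,C,I,H,G], logical=[B,F,D,E,C,I,H,G,A]
After op 5 (swap(3, 4)): offset=1, physical=[A,B,F,D,C,E,I,H,G], logical=[B,F,D,C,E,I,H,G,A]
After op 6 (replace(0, 'c')): offset=1, physical=[A,c,F,D,C,E,I,H,G], logical=[c,F,D,C,E,I,H,G,A]

Answer: F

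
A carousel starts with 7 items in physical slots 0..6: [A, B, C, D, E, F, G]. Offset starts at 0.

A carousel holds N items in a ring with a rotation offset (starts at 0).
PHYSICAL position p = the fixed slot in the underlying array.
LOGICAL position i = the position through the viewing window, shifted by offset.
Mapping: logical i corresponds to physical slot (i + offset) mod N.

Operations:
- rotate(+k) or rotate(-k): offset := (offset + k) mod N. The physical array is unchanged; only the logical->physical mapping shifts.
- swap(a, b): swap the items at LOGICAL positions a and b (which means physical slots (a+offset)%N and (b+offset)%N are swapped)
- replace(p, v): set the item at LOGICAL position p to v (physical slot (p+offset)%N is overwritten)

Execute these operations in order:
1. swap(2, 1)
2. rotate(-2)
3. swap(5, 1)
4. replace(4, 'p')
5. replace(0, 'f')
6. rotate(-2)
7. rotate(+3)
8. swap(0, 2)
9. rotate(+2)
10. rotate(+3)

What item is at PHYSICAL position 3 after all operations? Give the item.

After op 1 (swap(2, 1)): offset=0, physical=[A,C,B,D,E,F,G], logical=[A,C,B,D,E,F,G]
After op 2 (rotate(-2)): offset=5, physical=[A,C,B,D,E,F,G], logical=[F,G,A,C,B,D,E]
After op 3 (swap(5, 1)): offset=5, physical=[A,C,B,G,E,F,D], logical=[F,D,A,C,B,G,E]
After op 4 (replace(4, 'p')): offset=5, physical=[A,C,p,G,E,F,D], logical=[F,D,A,C,p,G,E]
After op 5 (replace(0, 'f')): offset=5, physical=[A,C,p,G,E,f,D], logical=[f,D,A,C,p,G,E]
After op 6 (rotate(-2)): offset=3, physical=[A,C,p,G,E,f,D], logical=[G,E,f,D,A,C,p]
After op 7 (rotate(+3)): offset=6, physical=[A,C,p,G,E,f,D], logical=[D,A,C,p,G,E,f]
After op 8 (swap(0, 2)): offset=6, physical=[A,D,p,G,E,f,C], logical=[C,A,D,p,G,E,f]
After op 9 (rotate(+2)): offset=1, physical=[A,D,p,G,E,f,C], logical=[D,p,G,E,f,C,A]
After op 10 (rotate(+3)): offset=4, physical=[A,D,p,G,E,f,C], logical=[E,f,C,A,D,p,G]

Answer: G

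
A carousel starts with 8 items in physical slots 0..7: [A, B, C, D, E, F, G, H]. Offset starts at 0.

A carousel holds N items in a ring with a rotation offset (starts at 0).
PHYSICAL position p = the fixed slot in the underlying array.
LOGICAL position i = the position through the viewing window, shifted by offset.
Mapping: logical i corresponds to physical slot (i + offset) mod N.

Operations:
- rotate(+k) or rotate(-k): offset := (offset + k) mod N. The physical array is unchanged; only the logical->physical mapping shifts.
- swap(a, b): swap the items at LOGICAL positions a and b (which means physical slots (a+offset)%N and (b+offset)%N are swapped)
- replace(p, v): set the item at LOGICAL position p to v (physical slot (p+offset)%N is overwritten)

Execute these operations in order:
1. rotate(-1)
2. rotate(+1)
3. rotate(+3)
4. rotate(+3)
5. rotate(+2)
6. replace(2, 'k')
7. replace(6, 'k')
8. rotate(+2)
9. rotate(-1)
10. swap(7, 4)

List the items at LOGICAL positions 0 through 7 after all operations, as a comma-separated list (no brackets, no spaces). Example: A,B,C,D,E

Answer: B,k,D,E,A,k,H,F

Derivation:
After op 1 (rotate(-1)): offset=7, physical=[A,B,C,D,E,F,G,H], logical=[H,A,B,C,D,E,F,G]
After op 2 (rotate(+1)): offset=0, physical=[A,B,C,D,E,F,G,H], logical=[A,B,C,D,E,F,G,H]
After op 3 (rotate(+3)): offset=3, physical=[A,B,C,D,E,F,G,H], logical=[D,E,F,G,H,A,B,C]
After op 4 (rotate(+3)): offset=6, physical=[A,B,C,D,E,F,G,H], logical=[G,H,A,B,C,D,E,F]
After op 5 (rotate(+2)): offset=0, physical=[A,B,C,D,E,F,G,H], logical=[A,B,C,D,E,F,G,H]
After op 6 (replace(2, 'k')): offset=0, physical=[A,B,k,D,E,F,G,H], logical=[A,B,k,D,E,F,G,H]
After op 7 (replace(6, 'k')): offset=0, physical=[A,B,k,D,E,F,k,H], logical=[A,B,k,D,E,F,k,H]
After op 8 (rotate(+2)): offset=2, physical=[A,B,k,D,E,F,k,H], logical=[k,D,E,F,k,H,A,B]
After op 9 (rotate(-1)): offset=1, physical=[A,B,k,D,E,F,k,H], logical=[B,k,D,E,F,k,H,A]
After op 10 (swap(7, 4)): offset=1, physical=[F,B,k,D,E,A,k,H], logical=[B,k,D,E,A,k,H,F]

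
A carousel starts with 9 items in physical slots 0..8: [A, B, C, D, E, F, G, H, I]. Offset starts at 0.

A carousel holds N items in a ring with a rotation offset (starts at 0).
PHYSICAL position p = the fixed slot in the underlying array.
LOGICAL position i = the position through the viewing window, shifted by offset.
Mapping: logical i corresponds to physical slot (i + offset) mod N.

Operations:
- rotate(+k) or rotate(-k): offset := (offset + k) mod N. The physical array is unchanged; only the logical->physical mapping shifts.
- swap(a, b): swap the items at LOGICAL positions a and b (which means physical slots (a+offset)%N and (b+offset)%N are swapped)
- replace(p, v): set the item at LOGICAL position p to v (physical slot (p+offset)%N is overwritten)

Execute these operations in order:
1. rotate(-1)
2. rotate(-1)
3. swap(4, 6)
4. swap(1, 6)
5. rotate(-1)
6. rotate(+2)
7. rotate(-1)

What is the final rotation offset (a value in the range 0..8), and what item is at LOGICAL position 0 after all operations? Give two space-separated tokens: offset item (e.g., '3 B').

After op 1 (rotate(-1)): offset=8, physical=[A,B,C,D,E,F,G,H,I], logical=[I,A,B,C,D,E,F,G,H]
After op 2 (rotate(-1)): offset=7, physical=[A,B,C,D,E,F,G,H,I], logical=[H,I,A,B,C,D,E,F,G]
After op 3 (swap(4, 6)): offset=7, physical=[A,B,E,D,C,F,G,H,I], logical=[H,I,A,B,E,D,C,F,G]
After op 4 (swap(1, 6)): offset=7, physical=[A,B,E,D,I,F,G,H,C], logical=[H,C,A,B,E,D,I,F,G]
After op 5 (rotate(-1)): offset=6, physical=[A,B,E,D,I,F,G,H,C], logical=[G,H,C,A,B,E,D,I,F]
After op 6 (rotate(+2)): offset=8, physical=[A,B,E,D,I,F,G,H,C], logical=[C,A,B,E,D,I,F,G,H]
After op 7 (rotate(-1)): offset=7, physical=[A,B,E,D,I,F,G,H,C], logical=[H,C,A,B,E,D,I,F,G]

Answer: 7 H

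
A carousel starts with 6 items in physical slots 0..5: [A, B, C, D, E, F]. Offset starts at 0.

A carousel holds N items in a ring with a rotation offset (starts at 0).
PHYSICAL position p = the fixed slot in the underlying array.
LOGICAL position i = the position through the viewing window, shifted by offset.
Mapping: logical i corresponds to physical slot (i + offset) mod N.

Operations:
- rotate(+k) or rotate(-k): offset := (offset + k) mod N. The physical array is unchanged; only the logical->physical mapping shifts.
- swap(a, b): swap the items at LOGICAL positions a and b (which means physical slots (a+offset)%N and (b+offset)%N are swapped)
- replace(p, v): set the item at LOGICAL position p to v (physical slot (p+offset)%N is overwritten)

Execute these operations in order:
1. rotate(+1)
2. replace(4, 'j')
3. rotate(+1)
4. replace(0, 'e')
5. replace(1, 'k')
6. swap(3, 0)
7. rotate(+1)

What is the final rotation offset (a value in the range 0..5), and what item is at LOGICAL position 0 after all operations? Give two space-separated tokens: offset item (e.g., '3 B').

After op 1 (rotate(+1)): offset=1, physical=[A,B,C,D,E,F], logical=[B,C,D,E,F,A]
After op 2 (replace(4, 'j')): offset=1, physical=[A,B,C,D,E,j], logical=[B,C,D,E,j,A]
After op 3 (rotate(+1)): offset=2, physical=[A,B,C,D,E,j], logical=[C,D,E,j,A,B]
After op 4 (replace(0, 'e')): offset=2, physical=[A,B,e,D,E,j], logical=[e,D,E,j,A,B]
After op 5 (replace(1, 'k')): offset=2, physical=[A,B,e,k,E,j], logical=[e,k,E,j,A,B]
After op 6 (swap(3, 0)): offset=2, physical=[A,B,j,k,E,e], logical=[j,k,E,e,A,B]
After op 7 (rotate(+1)): offset=3, physical=[A,B,j,k,E,e], logical=[k,E,e,A,B,j]

Answer: 3 k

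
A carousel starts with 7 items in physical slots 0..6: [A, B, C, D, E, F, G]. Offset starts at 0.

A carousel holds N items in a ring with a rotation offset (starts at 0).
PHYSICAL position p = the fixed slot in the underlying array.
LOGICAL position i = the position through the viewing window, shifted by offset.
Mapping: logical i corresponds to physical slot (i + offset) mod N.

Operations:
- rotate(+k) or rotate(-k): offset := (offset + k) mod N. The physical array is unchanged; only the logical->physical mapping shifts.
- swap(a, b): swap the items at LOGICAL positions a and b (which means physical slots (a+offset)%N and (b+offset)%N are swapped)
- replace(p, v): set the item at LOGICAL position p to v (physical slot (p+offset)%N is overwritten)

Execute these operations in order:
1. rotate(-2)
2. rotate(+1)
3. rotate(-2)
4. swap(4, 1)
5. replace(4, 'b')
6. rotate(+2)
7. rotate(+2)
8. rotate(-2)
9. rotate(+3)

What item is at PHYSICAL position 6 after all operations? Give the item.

Answer: G

Derivation:
After op 1 (rotate(-2)): offset=5, physical=[A,B,C,D,E,F,G], logical=[F,G,A,B,C,D,E]
After op 2 (rotate(+1)): offset=6, physical=[A,B,C,D,E,F,G], logical=[G,A,B,C,D,E,F]
After op 3 (rotate(-2)): offset=4, physical=[A,B,C,D,E,F,G], logical=[E,F,G,A,B,C,D]
After op 4 (swap(4, 1)): offset=4, physical=[A,F,C,D,E,B,G], logical=[E,B,G,A,F,C,D]
After op 5 (replace(4, 'b')): offset=4, physical=[A,b,C,D,E,B,G], logical=[E,B,G,A,b,C,D]
After op 6 (rotate(+2)): offset=6, physical=[A,b,C,D,E,B,G], logical=[G,A,b,C,D,E,B]
After op 7 (rotate(+2)): offset=1, physical=[A,b,C,D,E,B,G], logical=[b,C,D,E,B,G,A]
After op 8 (rotate(-2)): offset=6, physical=[A,b,C,D,E,B,G], logical=[G,A,b,C,D,E,B]
After op 9 (rotate(+3)): offset=2, physical=[A,b,C,D,E,B,G], logical=[C,D,E,B,G,A,b]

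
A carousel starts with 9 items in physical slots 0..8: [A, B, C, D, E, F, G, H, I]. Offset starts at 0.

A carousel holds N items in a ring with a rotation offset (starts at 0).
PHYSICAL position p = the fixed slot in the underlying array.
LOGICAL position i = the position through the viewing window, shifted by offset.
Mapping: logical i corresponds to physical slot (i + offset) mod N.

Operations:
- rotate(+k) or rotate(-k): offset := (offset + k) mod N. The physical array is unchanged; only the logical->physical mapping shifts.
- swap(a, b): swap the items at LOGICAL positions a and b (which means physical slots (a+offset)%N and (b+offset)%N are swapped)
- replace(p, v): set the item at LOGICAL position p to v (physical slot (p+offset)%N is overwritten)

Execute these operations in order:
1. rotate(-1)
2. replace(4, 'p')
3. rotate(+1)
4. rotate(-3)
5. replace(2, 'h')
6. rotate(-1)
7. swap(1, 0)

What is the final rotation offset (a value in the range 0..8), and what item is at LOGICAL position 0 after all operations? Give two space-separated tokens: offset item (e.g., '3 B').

Answer: 5 G

Derivation:
After op 1 (rotate(-1)): offset=8, physical=[A,B,C,D,E,F,G,H,I], logical=[I,A,B,C,D,E,F,G,H]
After op 2 (replace(4, 'p')): offset=8, physical=[A,B,C,p,E,F,G,H,I], logical=[I,A,B,C,p,E,F,G,H]
After op 3 (rotate(+1)): offset=0, physical=[A,B,C,p,E,F,G,H,I], logical=[A,B,C,p,E,F,G,H,I]
After op 4 (rotate(-3)): offset=6, physical=[A,B,C,p,E,F,G,H,I], logical=[G,H,I,A,B,C,p,E,F]
After op 5 (replace(2, 'h')): offset=6, physical=[A,B,C,p,E,F,G,H,h], logical=[G,H,h,A,B,C,p,E,F]
After op 6 (rotate(-1)): offset=5, physical=[A,B,C,p,E,F,G,H,h], logical=[F,G,H,h,A,B,C,p,E]
After op 7 (swap(1, 0)): offset=5, physical=[A,B,C,p,E,G,F,H,h], logical=[G,F,H,h,A,B,C,p,E]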